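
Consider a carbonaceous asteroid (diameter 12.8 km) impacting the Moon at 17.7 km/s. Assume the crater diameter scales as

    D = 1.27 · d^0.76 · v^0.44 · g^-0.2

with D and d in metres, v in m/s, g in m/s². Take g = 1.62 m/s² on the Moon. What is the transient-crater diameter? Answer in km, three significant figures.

In SI units: d = 12800 m, v = 17700 m/s.
d^0.76 = 12800^0.76 = 1323
v^0.44 = 17700^0.44 = 73.98
g^-0.2 = 1.62^-0.2 = 0.9080
D = 1.27 × 1323 × 73.98 × 0.9080 = 1.129 × 10^5 m
   = 112.9 km

D ≈ 113 km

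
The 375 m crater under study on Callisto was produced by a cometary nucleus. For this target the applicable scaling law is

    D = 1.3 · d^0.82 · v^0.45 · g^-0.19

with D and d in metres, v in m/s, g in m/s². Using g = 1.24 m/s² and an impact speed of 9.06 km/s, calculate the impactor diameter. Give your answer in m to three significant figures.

d ≈ 7.08 m

Rearranging for d: d = [D / (1.3 · 9060^0.45 · 1.24^-0.19)]^(1/0.82).
9060^0.45 = 60.35
1.24^-0.19 = 0.9600
Denominator = 1.3 × 60.35 × 0.9600 = 75.32
D / 75.32 = 375 / 75.32 = 4.979
d = 4.979^(1/0.82) = 4.979^1.2195 = 7.082 m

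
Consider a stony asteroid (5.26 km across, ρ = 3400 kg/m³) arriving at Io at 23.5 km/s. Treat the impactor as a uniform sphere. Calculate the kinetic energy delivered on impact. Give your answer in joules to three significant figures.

E ≈ 7.15 × 10^22 J

d = 5260 m; v = 23500 m/s.
Mass m = (π/6) ρ d³ = (π/6) × 3400 × (5260)³ = 2.591 × 10^14 kg
E = ½ m v² = 0.5 × 2.591 × 10^14 × (23500)² = 7.154 × 10^22 J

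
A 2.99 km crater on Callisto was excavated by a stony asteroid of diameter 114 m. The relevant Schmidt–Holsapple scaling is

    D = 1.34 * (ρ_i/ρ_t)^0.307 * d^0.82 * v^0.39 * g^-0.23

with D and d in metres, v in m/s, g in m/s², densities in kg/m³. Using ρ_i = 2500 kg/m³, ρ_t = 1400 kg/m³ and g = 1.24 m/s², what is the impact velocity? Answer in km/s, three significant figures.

v ≈ 13.1 km/s

Rearranging for v: v = [D / (1.34 · (2500/1400)^0.307 · 114^0.82 · 1.24^-0.23)]^(1/0.39).
D = 2990 m.
(2500/1400)^0.307 = 1.195
114^0.82 = 48.60
1.24^-0.23 = 0.9517
Denominator = 1.34 × 1.195 × 48.60 × 0.9517 = 74.06
D / 74.06 = 2990 / 74.06 = 40.37
v = 40.37^(1/0.39) = 40.37^2.5641 = 13125 m/s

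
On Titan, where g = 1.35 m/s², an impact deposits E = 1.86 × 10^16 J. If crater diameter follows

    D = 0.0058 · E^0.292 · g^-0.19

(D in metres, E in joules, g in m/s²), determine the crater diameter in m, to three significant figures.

E^0.292 = (1.86 × 10^16)^0.292 = 5.632 × 10^4
g^-0.19 = 1.35^-0.19 = 0.9446
D = 0.0058 × 5.632 × 10^4 × 0.9446 = 308.6 m

D ≈ 309 m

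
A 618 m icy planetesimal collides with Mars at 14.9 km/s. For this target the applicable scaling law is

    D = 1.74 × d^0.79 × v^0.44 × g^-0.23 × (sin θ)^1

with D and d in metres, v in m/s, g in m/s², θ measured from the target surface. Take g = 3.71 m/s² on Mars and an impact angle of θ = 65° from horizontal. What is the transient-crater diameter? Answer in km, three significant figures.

D ≈ 12.8 km

In SI units: v = 14900 m/s.
d^0.79 = 618^0.79 = 160.3
v^0.44 = 14900^0.44 = 68.58
g^-0.23 = 3.71^-0.23 = 0.7397
(sin 65°)^1 = 0.9063^1 = 0.9063
D = 1.74 × 160.3 × 68.58 × 0.7397 × 0.9063 = 12824 m
   = 12.82 km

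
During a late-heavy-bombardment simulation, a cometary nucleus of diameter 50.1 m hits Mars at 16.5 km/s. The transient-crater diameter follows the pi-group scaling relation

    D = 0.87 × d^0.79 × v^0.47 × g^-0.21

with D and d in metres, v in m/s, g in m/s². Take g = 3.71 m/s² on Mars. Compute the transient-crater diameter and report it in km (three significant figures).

In SI units: v = 16500 m/s.
d^0.79 = 50.1^0.79 = 22.02
v^0.47 = 16500^0.47 = 95.99
g^-0.21 = 3.71^-0.21 = 0.7593
D = 0.87 × 22.02 × 95.99 × 0.7593 = 1396 m
   = 1.396 km

D ≈ 1.40 km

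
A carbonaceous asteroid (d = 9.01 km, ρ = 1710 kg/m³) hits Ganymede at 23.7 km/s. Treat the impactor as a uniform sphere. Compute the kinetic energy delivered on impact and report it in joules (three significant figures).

d = 9010 m; v = 23700 m/s.
Mass m = (π/6) ρ d³ = (π/6) × 1710 × (9010)³ = 6.549 × 10^14 kg
E = ½ m v² = 0.5 × 6.549 × 10^14 × (23700)² = 1.839 × 10^23 J

E ≈ 1.84 × 10^23 J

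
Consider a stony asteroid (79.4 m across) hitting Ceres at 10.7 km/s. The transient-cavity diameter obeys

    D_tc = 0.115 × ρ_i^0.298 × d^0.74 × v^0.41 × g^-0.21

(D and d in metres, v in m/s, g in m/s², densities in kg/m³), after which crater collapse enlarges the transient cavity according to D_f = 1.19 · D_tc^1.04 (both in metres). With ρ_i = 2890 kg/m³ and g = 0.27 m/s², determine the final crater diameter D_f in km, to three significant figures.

v = 10700 m/s.
ρ_i^0.298 = 2890^0.298 = 10.75
d^0.74 = 79.4^0.74 = 25.46
v^0.41 = 10700^0.41 = 44.88
g^-0.21 = 0.27^-0.21 = 1.316
D_tc = 0.115 × 10.75 × 25.46 × 44.88 × 1.316 = 1859 m
D_f = 1.19 × (1859)^1.04 = 2989 m
     = 2.989 km

D_f ≈ 2.99 km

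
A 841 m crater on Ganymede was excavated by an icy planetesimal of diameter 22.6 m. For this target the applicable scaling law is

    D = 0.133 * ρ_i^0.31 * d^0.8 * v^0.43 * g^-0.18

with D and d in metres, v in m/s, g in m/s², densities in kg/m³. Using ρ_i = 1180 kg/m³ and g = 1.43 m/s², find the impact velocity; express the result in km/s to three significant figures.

Rearranging for v: v = [D / (0.133 · 1180^0.31 · 22.6^0.8 · 1.43^-0.18)]^(1/0.43).
1180^0.31 = 8.959
22.6^0.8 = 12.11
1.43^-0.18 = 0.9376
Denominator = 0.133 × 8.959 × 12.11 × 0.9376 = 13.53
D / 13.53 = 841 / 13.53 = 62.16
v = 62.16^(1/0.43) = 62.16^2.3256 = 14825 m/s

v ≈ 14.8 km/s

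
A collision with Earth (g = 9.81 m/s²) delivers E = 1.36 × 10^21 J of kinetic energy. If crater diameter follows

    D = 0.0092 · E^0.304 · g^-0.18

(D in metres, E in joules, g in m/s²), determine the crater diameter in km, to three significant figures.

D ≈ 16.2 km

E^0.304 = (1.36 × 10^21)^0.304 = 2.658 × 10^6
g^-0.18 = 9.81^-0.18 = 0.6630
D = 0.0092 × 2.658 × 10^6 × 0.6630 = 16213 m
   = 16.21 km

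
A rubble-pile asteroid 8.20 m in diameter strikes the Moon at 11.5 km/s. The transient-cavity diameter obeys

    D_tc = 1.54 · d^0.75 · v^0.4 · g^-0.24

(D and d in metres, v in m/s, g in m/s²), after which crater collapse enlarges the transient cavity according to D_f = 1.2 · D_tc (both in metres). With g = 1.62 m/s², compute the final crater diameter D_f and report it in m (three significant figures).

v = 11500 m/s.
d^0.75 = 8.2^0.75 = 4.846
v^0.4 = 11500^0.4 = 42.10
g^-0.24 = 1.62^-0.24 = 0.8907
D_tc = 1.54 × 4.846 × 42.10 × 0.8907 = 279.8 m
D_f = 1.2 × 279.8 = 335.8 m

D_f ≈ 336 m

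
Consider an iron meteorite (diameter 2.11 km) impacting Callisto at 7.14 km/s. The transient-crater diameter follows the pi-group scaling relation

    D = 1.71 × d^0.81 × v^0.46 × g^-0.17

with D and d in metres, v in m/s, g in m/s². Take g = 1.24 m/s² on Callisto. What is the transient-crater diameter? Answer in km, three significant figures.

D ≈ 48.1 km

In SI units: d = 2110 m, v = 7140 m/s.
d^0.81 = 2110^0.81 = 492.8
v^0.46 = 7140^0.46 = 59.25
g^-0.17 = 1.24^-0.17 = 0.9641
D = 1.71 × 492.8 × 59.25 × 0.9641 = 48137 m
   = 48.14 km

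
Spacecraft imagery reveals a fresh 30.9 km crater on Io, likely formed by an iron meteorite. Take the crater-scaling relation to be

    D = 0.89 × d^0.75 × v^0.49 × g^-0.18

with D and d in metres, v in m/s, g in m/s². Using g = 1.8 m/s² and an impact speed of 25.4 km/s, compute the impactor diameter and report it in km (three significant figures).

d ≈ 1.73 km

Rearranging for d: d = [D / (0.89 · 25400^0.49 · 1.8^-0.18)]^(1/0.75).
D = 30900 m.
25400^0.49 = 144.0
1.8^-0.18 = 0.8996
Denominator = 0.89 × 144.0 × 0.8996 = 115.3
D / 115.3 = 30900 / 115.3 = 268.0
d = 268.0^(1/0.75) = 268.0^1.3333 = 1728 m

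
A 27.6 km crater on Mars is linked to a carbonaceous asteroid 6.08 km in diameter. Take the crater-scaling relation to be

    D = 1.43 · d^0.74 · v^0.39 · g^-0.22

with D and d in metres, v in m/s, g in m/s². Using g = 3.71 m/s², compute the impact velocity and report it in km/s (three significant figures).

v ≈ 13.5 km/s

Rearranging for v: v = [D / (1.43 · 6080^0.74 · 3.71^-0.22)]^(1/0.39).
D = 27600 m.
6080^0.74 = 631.1
3.71^-0.22 = 0.7494
Denominator = 1.43 × 631.1 × 0.7494 = 676.3
D / 676.3 = 27600 / 676.3 = 40.81
v = 40.81^(1/0.39) = 40.81^2.5641 = 13495 m/s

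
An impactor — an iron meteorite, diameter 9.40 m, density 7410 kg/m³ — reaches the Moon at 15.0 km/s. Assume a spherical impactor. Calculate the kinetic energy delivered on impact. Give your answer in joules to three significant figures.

v = 15000 m/s.
Mass m = (π/6) ρ d³ = (π/6) × 7410 × (9.4)³ = 3.223 × 10^6 kg
E = ½ m v² = 0.5 × 3.223 × 10^6 × (15000)² = 3.626 × 10^14 J

E ≈ 3.63 × 10^14 J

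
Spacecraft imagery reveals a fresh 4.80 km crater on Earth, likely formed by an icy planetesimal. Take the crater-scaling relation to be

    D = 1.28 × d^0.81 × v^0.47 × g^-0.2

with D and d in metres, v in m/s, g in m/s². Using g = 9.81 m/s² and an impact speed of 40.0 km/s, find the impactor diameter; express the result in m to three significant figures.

d ≈ 97.0 m

Rearranging for d: d = [D / (1.28 · 40000^0.47 · 9.81^-0.2)]^(1/0.81).
D = 4800 m.
40000^0.47 = 145.5
9.81^-0.2 = 0.6334
Denominator = 1.28 × 145.5 × 0.6334 = 118.0
D / 118.0 = 4800 / 118.0 = 40.68
d = 40.68^(1/0.81) = 40.68^1.2346 = 97.04 m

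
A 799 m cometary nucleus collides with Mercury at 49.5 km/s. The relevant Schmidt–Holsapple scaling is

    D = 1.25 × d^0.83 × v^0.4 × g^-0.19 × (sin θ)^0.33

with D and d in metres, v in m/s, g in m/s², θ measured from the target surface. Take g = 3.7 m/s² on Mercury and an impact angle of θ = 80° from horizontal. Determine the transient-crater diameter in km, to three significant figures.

D ≈ 18.8 km

In SI units: v = 49500 m/s.
d^0.83 = 799^0.83 = 256.5
v^0.4 = 49500^0.4 = 75.48
g^-0.19 = 3.7^-0.19 = 0.7799
(sin 80°)^0.33 = 0.9848^0.33 = 0.9950
D = 1.25 × 256.5 × 75.48 × 0.7799 × 0.9950 = 18780 m
   = 18.78 km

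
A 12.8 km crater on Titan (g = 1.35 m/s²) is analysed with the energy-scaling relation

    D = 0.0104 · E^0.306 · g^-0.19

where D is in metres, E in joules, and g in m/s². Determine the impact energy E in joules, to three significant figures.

E ≈ 9.63 × 10^19 J

Rearranging: E = [D / (0.0104 · g^-0.19)]^(1/0.306).
D = 12800 m.
g^-0.19 = 1.35^-0.19 = 0.9446
D / (0.0104 × 0.9446) = 12800 / (9.824 × 10^-3) = 1.303 × 10^6
E = (1.303 × 10^6)^3.268 = 9.630 × 10^19 J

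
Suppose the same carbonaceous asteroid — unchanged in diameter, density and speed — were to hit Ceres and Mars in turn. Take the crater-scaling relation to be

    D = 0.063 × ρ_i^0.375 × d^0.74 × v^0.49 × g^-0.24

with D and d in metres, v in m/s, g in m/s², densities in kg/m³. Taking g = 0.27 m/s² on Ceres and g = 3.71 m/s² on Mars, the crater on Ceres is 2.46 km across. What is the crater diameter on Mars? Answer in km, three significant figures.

D ≈ 1.31 km

All impactor-dependent factors cancel in the ratio, leaving D_Mars/D_Ceres = (g_Mars/g_Ceres)^-0.24.
(3.71/0.27)^-0.24 = 13.74^-0.24 = 0.5332
D_Mars = 0.5332 × 2.46 km = 1.31 km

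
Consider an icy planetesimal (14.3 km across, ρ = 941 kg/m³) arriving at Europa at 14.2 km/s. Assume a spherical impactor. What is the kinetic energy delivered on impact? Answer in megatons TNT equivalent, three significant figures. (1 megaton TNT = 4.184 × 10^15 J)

E ≈ 3.47 × 10^7 Mt TNT

d = 14300 m; v = 14200 m/s.
Mass m = (π/6) ρ d³ = (π/6) × 941 × (14300)³ = 1.441 × 10^15 kg
E = ½ m v² = 0.5 × 1.441 × 10^15 × (14200)² = 1.453 × 10^23 J
   = 1.453 × 10^23 / 4.184×10^15 = 3.473 × 10^7 Mt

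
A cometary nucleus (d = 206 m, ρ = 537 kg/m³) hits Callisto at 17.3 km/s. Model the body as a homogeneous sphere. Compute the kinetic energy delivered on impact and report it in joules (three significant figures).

v = 17300 m/s.
Mass m = (π/6) ρ d³ = (π/6) × 537 × (206)³ = 2.458 × 10^9 kg
E = ½ m v² = 0.5 × 2.458 × 10^9 × (17300)² = 3.678 × 10^17 J

E ≈ 3.68 × 10^17 J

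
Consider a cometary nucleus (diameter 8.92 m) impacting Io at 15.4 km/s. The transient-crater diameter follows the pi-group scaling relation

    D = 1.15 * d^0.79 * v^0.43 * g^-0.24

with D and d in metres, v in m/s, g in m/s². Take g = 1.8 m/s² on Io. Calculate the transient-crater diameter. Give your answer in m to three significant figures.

In SI units: v = 15400 m/s.
d^0.79 = 8.92^0.79 = 5.634
v^0.43 = 15400^0.43 = 63.19
g^-0.24 = 1.8^-0.24 = 0.8684
D = 1.15 × 5.634 × 63.19 × 0.8684 = 355.5 m

D ≈ 356 m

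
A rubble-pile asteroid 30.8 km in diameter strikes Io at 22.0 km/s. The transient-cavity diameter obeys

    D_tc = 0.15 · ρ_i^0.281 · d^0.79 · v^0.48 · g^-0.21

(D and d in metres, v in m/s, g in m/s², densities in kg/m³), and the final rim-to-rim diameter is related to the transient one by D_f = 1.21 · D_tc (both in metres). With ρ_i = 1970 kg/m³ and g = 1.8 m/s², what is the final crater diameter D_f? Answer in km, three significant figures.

In SI: d = 30800 m, v = 22000 m/s.
ρ_i^0.281 = 1970^0.281 = 8.428
d^0.79 = 30800^0.79 = 3515
v^0.48 = 22000^0.48 = 121.4
g^-0.21 = 1.8^-0.21 = 0.8839
D_tc = 0.15 × 8.428 × 3515 × 121.4 × 0.8839 = 4.768 × 10^5 m
D_f = 1.21 × 4.768 × 10^5 = 5.769 × 10^5 m
     = 576.9 km

D_f ≈ 577 km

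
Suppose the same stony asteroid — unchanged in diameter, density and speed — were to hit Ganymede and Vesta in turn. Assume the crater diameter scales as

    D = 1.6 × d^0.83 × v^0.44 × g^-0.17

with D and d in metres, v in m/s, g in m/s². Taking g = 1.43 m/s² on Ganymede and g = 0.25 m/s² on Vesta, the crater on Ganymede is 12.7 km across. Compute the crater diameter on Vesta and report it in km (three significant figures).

D ≈ 17.1 km

All impactor-dependent factors cancel in the ratio, leaving D_Vesta/D_Ganymede = (g_Vesta/g_Ganymede)^-0.17.
(0.25/1.43)^-0.17 = 0.1748^-0.17 = 1.345
D_Vesta = 1.345 × 12.7 km = 17.1 km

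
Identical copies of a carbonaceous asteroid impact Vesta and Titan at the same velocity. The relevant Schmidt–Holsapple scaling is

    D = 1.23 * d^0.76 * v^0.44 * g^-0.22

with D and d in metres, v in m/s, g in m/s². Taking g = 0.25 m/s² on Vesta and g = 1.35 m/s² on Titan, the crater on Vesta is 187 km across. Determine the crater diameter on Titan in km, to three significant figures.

All impactor-dependent factors cancel in the ratio, leaving D_Titan/D_Vesta = (g_Titan/g_Vesta)^-0.22.
(1.35/0.25)^-0.22 = 5.400^-0.22 = 0.6900
D_Titan = 0.6900 × 187 km = 129 km

D ≈ 129 km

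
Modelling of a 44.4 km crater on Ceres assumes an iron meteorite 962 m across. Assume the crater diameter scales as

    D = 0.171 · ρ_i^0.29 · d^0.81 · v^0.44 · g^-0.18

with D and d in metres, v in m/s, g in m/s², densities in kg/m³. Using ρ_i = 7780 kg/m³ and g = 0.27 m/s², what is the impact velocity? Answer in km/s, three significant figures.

Rearranging for v: v = [D / (0.171 · 7780^0.29 · 962^0.81 · 0.27^-0.18)]^(1/0.44).
D = 44400 m.
7780^0.29 = 13.44
962^0.81 = 260.8
0.27^-0.18 = 1.266
Denominator = 0.171 × 13.44 × 260.8 × 1.266 = 758.8
D / 758.8 = 44400 / 758.8 = 58.51
v = 58.51^(1/0.44) = 58.51^2.2727 = 10384 m/s

v ≈ 10.4 km/s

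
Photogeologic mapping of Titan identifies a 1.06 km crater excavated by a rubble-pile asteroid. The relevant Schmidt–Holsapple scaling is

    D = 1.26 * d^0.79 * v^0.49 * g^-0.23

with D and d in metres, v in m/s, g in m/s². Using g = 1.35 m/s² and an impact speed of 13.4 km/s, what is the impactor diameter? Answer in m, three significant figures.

d ≈ 15.2 m

Rearranging for d: d = [D / (1.26 · 13400^0.49 · 1.35^-0.23)]^(1/0.79).
D = 1060 m.
13400^0.49 = 105.3
1.35^-0.23 = 0.9333
Denominator = 1.26 × 105.3 × 0.9333 = 123.8
D / 123.8 = 1060 / 123.8 = 8.562
d = 8.562^(1/0.79) = 8.562^1.2658 = 15.15 m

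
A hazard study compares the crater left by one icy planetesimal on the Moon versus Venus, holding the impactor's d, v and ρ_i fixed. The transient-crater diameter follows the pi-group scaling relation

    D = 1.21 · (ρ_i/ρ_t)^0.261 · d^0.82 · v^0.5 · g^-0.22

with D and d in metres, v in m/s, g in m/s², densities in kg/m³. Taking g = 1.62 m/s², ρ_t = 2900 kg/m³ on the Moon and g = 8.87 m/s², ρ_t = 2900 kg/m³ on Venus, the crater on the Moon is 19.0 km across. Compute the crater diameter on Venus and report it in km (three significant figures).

D ≈ 13.1 km

The impactor-only factors (d, v, ρ_i) cancel in the ratio, leaving D_Venus/D_Moon = (g_Venus/g_Moon)^-0.22 · (ρ_t,Moon/ρ_t,Venus)^0.261.
(8.87/1.62)^-0.22 = 5.475^-0.22 = 0.6879
(2900/2900)^0.261 = 1.000^0.261 = 1.000
Ratio = 0.6879 × 1.000 = 0.6879
D_Venus = 0.6879 × 19.0 km = 13.1 km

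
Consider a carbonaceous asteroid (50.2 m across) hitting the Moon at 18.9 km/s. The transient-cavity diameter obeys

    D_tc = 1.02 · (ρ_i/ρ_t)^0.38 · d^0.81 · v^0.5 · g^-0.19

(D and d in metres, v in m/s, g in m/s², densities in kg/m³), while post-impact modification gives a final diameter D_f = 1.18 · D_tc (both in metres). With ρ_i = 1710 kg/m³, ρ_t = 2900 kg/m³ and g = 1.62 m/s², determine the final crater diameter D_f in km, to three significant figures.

v = 18900 m/s.
(ρ_i/ρ_t)^0.38 = (1710/2900)^0.38 = 0.8181
d^0.81 = 50.2^0.81 = 23.85
v^0.5 = 18900^0.5 = 137.5
g^-0.19 = 1.62^-0.19 = 0.9124
D_tc = 1.02 × 0.8181 × 23.85 × 137.5 × 0.9124 = 2497 m
D_f = 1.18 × 2497 = 2946 m
     = 2.946 km

D_f ≈ 2.95 km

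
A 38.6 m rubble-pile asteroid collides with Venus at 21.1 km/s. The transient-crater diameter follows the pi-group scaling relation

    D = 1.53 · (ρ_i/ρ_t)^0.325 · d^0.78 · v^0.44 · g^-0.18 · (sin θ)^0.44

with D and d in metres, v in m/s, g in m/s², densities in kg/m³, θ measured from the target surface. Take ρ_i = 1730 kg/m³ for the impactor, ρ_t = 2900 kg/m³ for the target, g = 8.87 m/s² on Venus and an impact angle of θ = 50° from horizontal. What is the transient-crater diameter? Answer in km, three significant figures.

D ≈ 1.07 km

In SI units: v = 21100 m/s.
(ρ_i/ρ_t)^0.325 = (1730/2900)^0.325 = 0.8454
d^0.78 = 38.6^0.78 = 17.28
v^0.44 = 21100^0.44 = 79.93
g^-0.18 = 8.87^-0.18 = 0.6751
(sin 50°)^0.44 = 0.7660^0.44 = 0.8893
D = 1.53 × 0.8454 × 17.28 × 79.93 × 0.6751 × 0.8893 = 1073 m
   = 1.073 km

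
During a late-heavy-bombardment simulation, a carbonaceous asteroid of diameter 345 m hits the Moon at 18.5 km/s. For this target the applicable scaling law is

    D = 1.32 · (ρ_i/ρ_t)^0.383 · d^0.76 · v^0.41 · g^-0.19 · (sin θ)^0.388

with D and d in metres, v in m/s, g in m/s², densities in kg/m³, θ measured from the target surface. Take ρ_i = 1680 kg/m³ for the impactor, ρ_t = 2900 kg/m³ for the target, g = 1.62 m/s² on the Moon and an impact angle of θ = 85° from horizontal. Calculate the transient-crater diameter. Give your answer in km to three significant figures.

D ≈ 4.65 km

In SI units: v = 18500 m/s.
(ρ_i/ρ_t)^0.383 = (1680/2900)^0.383 = 0.8113
d^0.76 = 345^0.76 = 84.87
v^0.41 = 18500^0.41 = 56.17
g^-0.19 = 1.62^-0.19 = 0.9124
(sin 85°)^0.388 = 0.9962^0.388 = 0.9985
D = 1.32 × 0.8113 × 84.87 × 56.17 × 0.9124 × 0.9985 = 4651 m
   = 4.651 km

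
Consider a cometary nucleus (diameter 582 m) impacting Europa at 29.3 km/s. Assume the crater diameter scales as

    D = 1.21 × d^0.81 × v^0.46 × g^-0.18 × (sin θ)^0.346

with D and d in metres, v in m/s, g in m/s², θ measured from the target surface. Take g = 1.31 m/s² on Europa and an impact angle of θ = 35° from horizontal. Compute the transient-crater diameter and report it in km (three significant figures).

In SI units: v = 29300 m/s.
d^0.81 = 582^0.81 = 173.6
v^0.46 = 29300^0.46 = 113.4
g^-0.18 = 1.31^-0.18 = 0.9526
(sin 35°)^0.346 = 0.5736^0.346 = 0.8250
D = 1.21 × 173.6 × 113.4 × 0.9526 × 0.8250 = 18720 m
   = 18.72 km

D ≈ 18.7 km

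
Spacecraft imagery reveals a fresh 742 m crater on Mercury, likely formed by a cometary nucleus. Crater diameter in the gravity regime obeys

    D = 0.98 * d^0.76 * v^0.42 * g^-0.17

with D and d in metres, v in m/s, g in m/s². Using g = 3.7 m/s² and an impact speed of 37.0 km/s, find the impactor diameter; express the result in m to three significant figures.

d ≈ 24.6 m

Rearranging for d: d = [D / (0.98 · 37000^0.42 · 3.7^-0.17)]^(1/0.76).
37000^0.42 = 82.92
3.7^-0.17 = 0.8006
Denominator = 0.98 × 82.92 × 0.8006 = 65.06
D / 65.06 = 742 / 65.06 = 11.40
d = 11.40^(1/0.76) = 11.40^1.3158 = 24.59 m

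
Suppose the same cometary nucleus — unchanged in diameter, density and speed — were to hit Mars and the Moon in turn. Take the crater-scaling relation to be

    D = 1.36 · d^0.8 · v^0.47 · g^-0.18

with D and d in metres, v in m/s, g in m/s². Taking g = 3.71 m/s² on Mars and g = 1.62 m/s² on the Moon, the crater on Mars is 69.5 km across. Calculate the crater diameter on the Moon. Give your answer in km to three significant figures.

D ≈ 80.7 km

All impactor-dependent factors cancel in the ratio, leaving D_Moon/D_Mars = (g_Moon/g_Mars)^-0.18.
(1.62/3.71)^-0.18 = 0.4367^-0.18 = 1.161
D_Moon = 1.161 × 69.5 km = 80.7 km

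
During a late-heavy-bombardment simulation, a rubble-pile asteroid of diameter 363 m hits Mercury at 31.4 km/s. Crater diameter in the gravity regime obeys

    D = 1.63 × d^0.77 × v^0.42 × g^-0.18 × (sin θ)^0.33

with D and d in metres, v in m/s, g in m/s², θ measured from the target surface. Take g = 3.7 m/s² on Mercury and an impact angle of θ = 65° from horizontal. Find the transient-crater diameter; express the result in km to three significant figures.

In SI units: v = 31400 m/s.
d^0.77 = 363^0.77 = 93.57
v^0.42 = 31400^0.42 = 77.39
g^-0.18 = 3.7^-0.18 = 0.7902
(sin 65°)^0.33 = 0.9063^0.33 = 0.9681
D = 1.63 × 93.57 × 77.39 × 0.7902 × 0.9681 = 9030 m
   = 9.030 km

D ≈ 9.03 km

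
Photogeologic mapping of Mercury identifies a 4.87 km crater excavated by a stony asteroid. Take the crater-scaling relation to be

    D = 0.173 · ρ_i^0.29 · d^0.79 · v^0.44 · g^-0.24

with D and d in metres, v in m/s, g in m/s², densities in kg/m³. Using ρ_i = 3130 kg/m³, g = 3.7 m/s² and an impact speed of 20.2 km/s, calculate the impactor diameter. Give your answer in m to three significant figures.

Rearranging for d: d = [D / (0.173 · 3130^0.29 · 20200^0.44 · 3.7^-0.24)]^(1/0.79).
D = 4870 m.
3130^0.29 = 10.32
20200^0.44 = 78.41
3.7^-0.24 = 0.7305
Denominator = 0.173 × 10.32 × 78.41 × 0.7305 = 102.3
D / 102.3 = 4870 / 102.3 = 47.61
d = 47.61^(1/0.79) = 47.61^1.2658 = 132.9 m

d ≈ 133 m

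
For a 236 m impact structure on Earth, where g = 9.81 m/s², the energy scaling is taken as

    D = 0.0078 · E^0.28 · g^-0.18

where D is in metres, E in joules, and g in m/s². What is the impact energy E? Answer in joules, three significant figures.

E ≈ 4.37 × 10^16 J

Rearranging: E = [D / (0.0078 · g^-0.18)]^(1/0.28).
g^-0.18 = 9.81^-0.18 = 0.6630
D / (0.0078 × 0.6630) = 236 / (5.171 × 10^-3) = 4.564 × 10^4
E = (4.564 × 10^4)^3.5714 = 4.369 × 10^16 J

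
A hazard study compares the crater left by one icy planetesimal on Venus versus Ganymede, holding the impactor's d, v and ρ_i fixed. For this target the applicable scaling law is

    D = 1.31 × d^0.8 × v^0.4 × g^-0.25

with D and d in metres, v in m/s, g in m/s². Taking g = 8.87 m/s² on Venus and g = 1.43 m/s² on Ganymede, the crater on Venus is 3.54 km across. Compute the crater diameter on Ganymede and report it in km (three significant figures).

D ≈ 5.59 km

All impactor-dependent factors cancel in the ratio, leaving D_Ganymede/D_Venus = (g_Ganymede/g_Venus)^-0.25.
(1.43/8.87)^-0.25 = 0.1612^-0.25 = 1.578
D_Ganymede = 1.578 × 3.54 km = 5.59 km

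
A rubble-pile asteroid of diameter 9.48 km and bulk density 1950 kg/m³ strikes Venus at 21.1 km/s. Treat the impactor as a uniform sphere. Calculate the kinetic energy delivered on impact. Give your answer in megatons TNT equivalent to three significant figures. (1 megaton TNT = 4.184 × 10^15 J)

d = 9480 m; v = 21100 m/s.
Mass m = (π/6) ρ d³ = (π/6) × 1950 × (9480)³ = 8.699 × 10^14 kg
E = ½ m v² = 0.5 × 8.699 × 10^14 × (21100)² = 1.936 × 10^23 J
   = 1.936 × 10^23 / 4.184×10^15 = 4.627 × 10^7 Mt

E ≈ 4.63 × 10^7 Mt TNT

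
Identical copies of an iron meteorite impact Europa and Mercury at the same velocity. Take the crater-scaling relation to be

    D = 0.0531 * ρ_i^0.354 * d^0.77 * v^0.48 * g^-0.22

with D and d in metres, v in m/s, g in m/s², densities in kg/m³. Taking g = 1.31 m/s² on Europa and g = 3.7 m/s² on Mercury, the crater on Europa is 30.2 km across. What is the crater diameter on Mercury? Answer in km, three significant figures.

All impactor-dependent factors cancel in the ratio, leaving D_Mercury/D_Europa = (g_Mercury/g_Europa)^-0.22.
(3.7/1.31)^-0.22 = 2.824^-0.22 = 0.7958
D_Mercury = 0.7958 × 30.2 km = 24.0 km

D ≈ 24.0 km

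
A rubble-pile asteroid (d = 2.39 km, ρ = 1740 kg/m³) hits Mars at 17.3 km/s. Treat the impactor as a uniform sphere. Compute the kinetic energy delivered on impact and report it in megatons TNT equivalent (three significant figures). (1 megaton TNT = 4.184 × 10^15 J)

d = 2390 m; v = 17300 m/s.
Mass m = (π/6) ρ d³ = (π/6) × 1740 × (2390)³ = 1.244 × 10^13 kg
E = ½ m v² = 0.5 × 1.244 × 10^13 × (17300)² = 1.862 × 10^21 J
   = 1.862 × 10^21 / 4.184×10^15 = 4.450 × 10^5 Mt

E ≈ 4.45 × 10^5 Mt TNT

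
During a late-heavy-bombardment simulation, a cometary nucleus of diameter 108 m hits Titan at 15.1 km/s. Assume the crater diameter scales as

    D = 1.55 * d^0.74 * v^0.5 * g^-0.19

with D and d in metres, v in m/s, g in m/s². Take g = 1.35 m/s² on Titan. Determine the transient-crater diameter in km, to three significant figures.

D ≈ 5.75 km

In SI units: v = 15100 m/s.
d^0.74 = 108^0.74 = 31.97
v^0.5 = 15100^0.5 = 122.9
g^-0.19 = 1.35^-0.19 = 0.9446
D = 1.55 × 31.97 × 122.9 × 0.9446 = 5753 m
   = 5.753 km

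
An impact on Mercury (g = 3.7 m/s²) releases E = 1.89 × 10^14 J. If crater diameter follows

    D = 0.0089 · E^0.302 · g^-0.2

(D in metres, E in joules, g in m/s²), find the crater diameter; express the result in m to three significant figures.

E^0.302 = (1.89 × 10^14)^0.302 = 2.049 × 10^4
g^-0.2 = 3.7^-0.2 = 0.7698
D = 0.0089 × 2.049 × 10^4 × 0.7698 = 140.4 m

D ≈ 140 m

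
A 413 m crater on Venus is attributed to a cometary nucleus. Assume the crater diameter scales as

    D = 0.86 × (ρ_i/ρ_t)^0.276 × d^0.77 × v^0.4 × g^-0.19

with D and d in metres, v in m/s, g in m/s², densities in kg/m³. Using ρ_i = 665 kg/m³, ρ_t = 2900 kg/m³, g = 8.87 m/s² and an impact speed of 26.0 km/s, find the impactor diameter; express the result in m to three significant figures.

d ≈ 44.9 m

Rearranging for d: d = [D / (0.86 · (665/2900)^0.276 · 26000^0.4 · 8.87^-0.19)]^(1/0.77).
(665/2900)^0.276 = 0.6660
26000^0.4 = 58.34
8.87^-0.19 = 0.6605
Denominator = 0.86 × 0.6660 × 58.34 × 0.6605 = 22.07
D / 22.07 = 413 / 22.07 = 18.71
d = 18.71^(1/0.77) = 18.71^1.2987 = 44.88 m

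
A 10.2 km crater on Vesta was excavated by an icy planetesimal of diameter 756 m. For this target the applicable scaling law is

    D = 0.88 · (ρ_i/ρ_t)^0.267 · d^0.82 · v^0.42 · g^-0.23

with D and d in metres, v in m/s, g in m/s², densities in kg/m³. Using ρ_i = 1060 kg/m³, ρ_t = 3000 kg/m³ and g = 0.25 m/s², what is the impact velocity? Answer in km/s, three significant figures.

v ≈ 10.3 km/s

Rearranging for v: v = [D / (0.88 · (1060/3000)^0.267 · 756^0.82 · 0.25^-0.23)]^(1/0.42).
D = 10200 m.
(1060/3000)^0.267 = 0.7575
756^0.82 = 229.3
0.25^-0.23 = 1.376
Denominator = 0.88 × 0.7575 × 229.3 × 1.376 = 210.3
D / 210.3 = 10200 / 210.3 = 48.50
v = 48.50^(1/0.42) = 48.50^2.381 = 10322 m/s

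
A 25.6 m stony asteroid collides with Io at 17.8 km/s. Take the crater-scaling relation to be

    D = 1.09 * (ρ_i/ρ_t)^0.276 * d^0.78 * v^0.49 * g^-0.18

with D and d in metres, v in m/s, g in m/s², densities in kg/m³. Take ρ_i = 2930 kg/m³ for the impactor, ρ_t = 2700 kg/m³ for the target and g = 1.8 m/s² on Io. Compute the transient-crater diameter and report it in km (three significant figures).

In SI units: v = 17800 m/s.
(ρ_i/ρ_t)^0.276 = (2930/2700)^0.276 = 1.023
d^0.78 = 25.6^0.78 = 12.54
v^0.49 = 17800^0.49 = 121.0
g^-0.18 = 1.8^-0.18 = 0.8996
D = 1.09 × 1.023 × 12.54 × 121.0 × 0.8996 = 1522 m
   = 1.522 km

D ≈ 1.52 km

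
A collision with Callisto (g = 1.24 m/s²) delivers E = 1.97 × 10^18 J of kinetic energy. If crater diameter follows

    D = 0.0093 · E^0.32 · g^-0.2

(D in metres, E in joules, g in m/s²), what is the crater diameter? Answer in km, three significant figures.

E^0.32 = (1.97 × 10^18)^0.32 = 7.149 × 10^5
g^-0.2 = 1.24^-0.2 = 0.9579
D = 0.0093 × 7.149 × 10^5 × 0.9579 = 6369 m
   = 6.369 km

D ≈ 6.37 km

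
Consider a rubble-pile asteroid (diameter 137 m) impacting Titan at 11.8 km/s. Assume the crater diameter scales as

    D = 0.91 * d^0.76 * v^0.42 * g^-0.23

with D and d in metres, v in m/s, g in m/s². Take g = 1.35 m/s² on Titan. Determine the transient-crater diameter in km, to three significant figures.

D ≈ 1.83 km

In SI units: v = 11800 m/s.
d^0.76 = 137^0.76 = 42.06
v^0.42 = 11800^0.42 = 51.31
g^-0.23 = 1.35^-0.23 = 0.9333
D = 0.91 × 42.06 × 51.31 × 0.9333 = 1833 m
   = 1.833 km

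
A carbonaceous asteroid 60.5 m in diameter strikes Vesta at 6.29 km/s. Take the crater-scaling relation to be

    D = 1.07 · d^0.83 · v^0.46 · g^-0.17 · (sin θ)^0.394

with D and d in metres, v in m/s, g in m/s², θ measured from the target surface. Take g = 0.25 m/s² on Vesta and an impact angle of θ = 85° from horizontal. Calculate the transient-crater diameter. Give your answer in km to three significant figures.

D ≈ 2.28 km

In SI units: v = 6290 m/s.
d^0.83 = 60.5^0.83 = 30.12
v^0.46 = 6290^0.46 = 55.90
g^-0.17 = 0.25^-0.17 = 1.266
(sin 85°)^0.394 = 0.9962^0.394 = 0.9985
D = 1.07 × 30.12 × 55.90 × 1.266 × 0.9985 = 2277 m
   = 2.277 km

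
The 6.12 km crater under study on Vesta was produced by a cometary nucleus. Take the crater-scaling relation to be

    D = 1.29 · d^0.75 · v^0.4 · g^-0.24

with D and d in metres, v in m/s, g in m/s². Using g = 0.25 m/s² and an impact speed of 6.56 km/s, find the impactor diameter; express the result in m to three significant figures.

d ≈ 471 m

Rearranging for d: d = [D / (1.29 · 6560^0.4 · 0.25^-0.24)]^(1/0.75).
D = 6120 m.
6560^0.4 = 33.63
0.25^-0.24 = 1.395
Denominator = 1.29 × 33.63 × 1.395 = 60.52
D / 60.52 = 6120 / 60.52 = 101.1
d = 101.1^(1/0.75) = 101.1^1.3333 = 470.9 m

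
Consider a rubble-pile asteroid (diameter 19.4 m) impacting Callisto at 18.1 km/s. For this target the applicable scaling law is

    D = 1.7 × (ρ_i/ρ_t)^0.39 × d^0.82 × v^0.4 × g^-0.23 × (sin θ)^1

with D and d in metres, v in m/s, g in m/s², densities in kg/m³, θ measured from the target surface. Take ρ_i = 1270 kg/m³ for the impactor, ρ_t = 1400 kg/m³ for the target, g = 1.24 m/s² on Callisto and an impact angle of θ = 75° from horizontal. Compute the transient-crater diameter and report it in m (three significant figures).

D ≈ 864 m

In SI units: v = 18100 m/s.
(ρ_i/ρ_t)^0.39 = (1270/1400)^0.39 = 0.9627
d^0.82 = 19.4^0.82 = 11.38
v^0.4 = 18100^0.4 = 50.47
g^-0.23 = 1.24^-0.23 = 0.9517
(sin 75°)^1 = 0.9659^1 = 0.9659
D = 1.7 × 0.9627 × 11.38 × 50.47 × 0.9517 × 0.9659 = 864.1 m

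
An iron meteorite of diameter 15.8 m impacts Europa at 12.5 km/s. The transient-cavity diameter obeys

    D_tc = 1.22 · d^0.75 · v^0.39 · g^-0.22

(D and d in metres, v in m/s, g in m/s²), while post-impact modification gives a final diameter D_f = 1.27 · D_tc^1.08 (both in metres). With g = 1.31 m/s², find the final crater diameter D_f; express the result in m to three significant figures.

D_f ≈ 734 m

v = 12500 m/s.
d^0.75 = 15.8^0.75 = 7.925
v^0.39 = 12500^0.39 = 39.61
g^-0.22 = 1.31^-0.22 = 0.9423
D_tc = 1.22 × 7.925 × 39.61 × 0.9423 = 360.9 m
D_f = 1.27 × (360.9)^1.08 = 734.1 m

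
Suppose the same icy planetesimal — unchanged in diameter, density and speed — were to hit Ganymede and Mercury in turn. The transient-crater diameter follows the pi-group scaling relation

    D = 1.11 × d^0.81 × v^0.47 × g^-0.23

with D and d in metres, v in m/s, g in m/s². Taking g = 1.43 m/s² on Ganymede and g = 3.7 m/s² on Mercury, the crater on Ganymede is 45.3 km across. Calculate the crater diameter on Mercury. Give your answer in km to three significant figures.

D ≈ 36.4 km

All impactor-dependent factors cancel in the ratio, leaving D_Mercury/D_Ganymede = (g_Mercury/g_Ganymede)^-0.23.
(3.7/1.43)^-0.23 = 2.587^-0.23 = 0.8036
D_Mercury = 0.8036 × 45.3 km = 36.4 km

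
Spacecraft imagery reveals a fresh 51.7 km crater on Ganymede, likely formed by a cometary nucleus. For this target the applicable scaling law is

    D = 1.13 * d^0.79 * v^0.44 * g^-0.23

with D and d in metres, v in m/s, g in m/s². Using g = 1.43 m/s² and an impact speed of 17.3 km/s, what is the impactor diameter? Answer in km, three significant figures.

Rearranging for d: d = [D / (1.13 · 17300^0.44 · 1.43^-0.23)]^(1/0.79).
D = 51700 m.
17300^0.44 = 73.24
1.43^-0.23 = 0.9210
Denominator = 1.13 × 73.24 × 0.9210 = 76.22
D / 76.22 = 51700 / 76.22 = 678.3
d = 678.3^(1/0.79) = 678.3^1.2658 = 3837 m

d ≈ 3.84 km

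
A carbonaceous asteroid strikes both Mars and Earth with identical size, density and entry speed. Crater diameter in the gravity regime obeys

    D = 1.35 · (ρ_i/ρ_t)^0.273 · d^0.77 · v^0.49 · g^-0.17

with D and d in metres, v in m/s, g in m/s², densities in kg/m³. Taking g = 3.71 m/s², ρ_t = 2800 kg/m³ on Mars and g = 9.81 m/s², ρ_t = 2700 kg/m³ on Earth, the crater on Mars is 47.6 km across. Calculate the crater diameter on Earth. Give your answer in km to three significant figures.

D ≈ 40.8 km

The impactor-only factors (d, v, ρ_i) cancel in the ratio, leaving D_Earth/D_Mars = (g_Earth/g_Mars)^-0.17 · (ρ_t,Mars/ρ_t,Earth)^0.273.
(9.81/3.71)^-0.17 = 2.644^-0.17 = 0.8476
(2800/2700)^0.273 = 1.037^0.273 = 1.010
Ratio = 0.8476 × 1.010 = 0.8561
D_Earth = 0.8561 × 47.6 km = 40.8 km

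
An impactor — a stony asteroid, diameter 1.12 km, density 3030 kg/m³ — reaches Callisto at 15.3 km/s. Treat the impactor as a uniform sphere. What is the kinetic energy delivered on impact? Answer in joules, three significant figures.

E ≈ 2.61 × 10^20 J

d = 1120 m; v = 15300 m/s.
Mass m = (π/6) ρ d³ = (π/6) × 3030 × (1120)³ = 2.229 × 10^12 kg
E = ½ m v² = 0.5 × 2.229 × 10^12 × (15300)² = 2.609 × 10^20 J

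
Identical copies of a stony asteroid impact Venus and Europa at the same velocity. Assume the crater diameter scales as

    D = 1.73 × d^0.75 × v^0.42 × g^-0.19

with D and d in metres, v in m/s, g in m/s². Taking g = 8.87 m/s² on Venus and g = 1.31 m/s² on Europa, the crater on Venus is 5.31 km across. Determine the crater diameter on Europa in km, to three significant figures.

D ≈ 7.64 km

All impactor-dependent factors cancel in the ratio, leaving D_Europa/D_Venus = (g_Europa/g_Venus)^-0.19.
(1.31/8.87)^-0.19 = 0.1477^-0.19 = 1.438
D_Europa = 1.438 × 5.31 km = 7.64 km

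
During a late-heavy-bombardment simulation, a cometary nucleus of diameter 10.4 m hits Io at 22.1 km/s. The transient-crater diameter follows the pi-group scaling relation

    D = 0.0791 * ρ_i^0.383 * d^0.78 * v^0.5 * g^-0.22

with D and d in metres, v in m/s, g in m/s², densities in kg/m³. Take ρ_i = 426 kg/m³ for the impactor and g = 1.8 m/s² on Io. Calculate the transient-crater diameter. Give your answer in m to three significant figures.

In SI units: v = 22100 m/s.
ρ_i^0.383 = 426^0.383 = 10.16
d^0.78 = 10.4^0.78 = 6.213
v^0.5 = 22100^0.5 = 148.7
g^-0.22 = 1.8^-0.22 = 0.8787
D = 0.0791 × 10.16 × 6.213 × 148.7 × 0.8787 = 652.4 m

D ≈ 652 m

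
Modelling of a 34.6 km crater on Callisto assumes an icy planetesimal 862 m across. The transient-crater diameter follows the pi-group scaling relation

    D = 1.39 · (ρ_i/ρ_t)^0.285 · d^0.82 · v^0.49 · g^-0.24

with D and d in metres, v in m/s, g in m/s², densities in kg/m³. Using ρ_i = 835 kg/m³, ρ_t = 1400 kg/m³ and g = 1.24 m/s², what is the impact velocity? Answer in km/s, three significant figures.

v ≈ 17.2 km/s

Rearranging for v: v = [D / (1.39 · (835/1400)^0.285 · 862^0.82 · 1.24^-0.24)]^(1/0.49).
D = 34600 m.
(835/1400)^0.285 = 0.8630
862^0.82 = 255.3
1.24^-0.24 = 0.9497
Denominator = 1.39 × 0.8630 × 255.3 × 0.9497 = 290.8
D / 290.8 = 34600 / 290.8 = 119.0
v = 119.0^(1/0.49) = 119.0^2.0408 = 17210 m/s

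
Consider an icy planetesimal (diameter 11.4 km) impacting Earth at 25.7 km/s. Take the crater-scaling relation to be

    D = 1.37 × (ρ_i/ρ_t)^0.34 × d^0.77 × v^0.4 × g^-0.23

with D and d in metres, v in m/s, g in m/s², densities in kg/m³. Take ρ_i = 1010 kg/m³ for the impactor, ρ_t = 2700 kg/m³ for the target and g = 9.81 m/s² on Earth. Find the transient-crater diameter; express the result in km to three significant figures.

D ≈ 44.8 km

In SI units: d = 11400 m, v = 25700 m/s.
(ρ_i/ρ_t)^0.34 = (1010/2700)^0.34 = 0.7158
d^0.77 = 11400^0.77 = 1330
v^0.4 = 25700^0.4 = 58.07
g^-0.23 = 9.81^-0.23 = 0.5914
D = 1.37 × 0.7158 × 1330 × 58.07 × 0.5914 = 44792 m
   = 44.79 km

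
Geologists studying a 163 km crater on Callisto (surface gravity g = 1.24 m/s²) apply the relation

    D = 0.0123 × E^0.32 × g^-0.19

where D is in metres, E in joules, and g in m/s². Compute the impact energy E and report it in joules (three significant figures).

Rearranging: E = [D / (0.0123 · g^-0.19)]^(1/0.32).
D = 163000 m.
g^-0.19 = 1.24^-0.19 = 0.9600
D / (0.0123 × 0.9600) = 163000 / (0.01181) = 1.380 × 10^7
E = (1.380 × 10^7)^3.125 = 2.052 × 10^22 J

E ≈ 2.05 × 10^22 J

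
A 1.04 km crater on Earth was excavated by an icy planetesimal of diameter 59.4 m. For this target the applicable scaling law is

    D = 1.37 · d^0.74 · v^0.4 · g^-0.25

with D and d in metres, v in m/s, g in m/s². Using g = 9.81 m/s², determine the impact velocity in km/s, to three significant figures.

v ≈ 34.6 km/s

Rearranging for v: v = [D / (1.37 · 59.4^0.74 · 9.81^-0.25)]^(1/0.4).
D = 1040 m.
59.4^0.74 = 20.54
9.81^-0.25 = 0.5650
Denominator = 1.37 × 20.54 × 0.5650 = 15.90
D / 15.90 = 1040 / 15.90 = 65.41
v = 65.41^(1/0.4) = 65.41^2.5 = 34603 m/s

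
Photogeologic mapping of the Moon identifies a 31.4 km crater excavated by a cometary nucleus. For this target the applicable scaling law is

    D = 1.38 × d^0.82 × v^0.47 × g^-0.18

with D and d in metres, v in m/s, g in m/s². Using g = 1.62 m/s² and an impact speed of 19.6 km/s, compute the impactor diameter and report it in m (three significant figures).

Rearranging for d: d = [D / (1.38 · 19600^0.47 · 1.62^-0.18)]^(1/0.82).
D = 31400 m.
19600^0.47 = 104.1
1.62^-0.18 = 0.9168
Denominator = 1.38 × 104.1 × 0.9168 = 131.7
D / 131.7 = 31400 / 131.7 = 238.4
d = 238.4^(1/0.82) = 238.4^1.2195 = 792.7 m

d ≈ 793 m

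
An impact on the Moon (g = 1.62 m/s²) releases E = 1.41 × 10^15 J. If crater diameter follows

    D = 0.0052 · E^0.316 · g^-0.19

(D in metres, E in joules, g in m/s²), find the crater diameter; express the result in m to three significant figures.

D ≈ 291 m

E^0.316 = (1.41 × 10^15)^0.316 = 6.126 × 10^4
g^-0.19 = 1.62^-0.19 = 0.9124
D = 0.0052 × 6.126 × 10^4 × 0.9124 = 290.6 m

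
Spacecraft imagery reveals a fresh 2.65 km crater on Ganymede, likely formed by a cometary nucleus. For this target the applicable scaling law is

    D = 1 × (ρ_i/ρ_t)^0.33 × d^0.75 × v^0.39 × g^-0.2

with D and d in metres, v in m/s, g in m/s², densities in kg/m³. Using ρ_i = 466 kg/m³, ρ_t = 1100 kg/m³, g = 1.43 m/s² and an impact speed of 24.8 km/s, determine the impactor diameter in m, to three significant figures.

Rearranging for d: d = [D / (1 · (466/1100)^0.33 · 24800^0.39 · 1.43^-0.2)]^(1/0.75).
D = 2650 m.
(466/1100)^0.33 = 0.7532
24800^0.39 = 51.74
1.43^-0.2 = 0.9310
Denominator = 1 × 0.7532 × 51.74 × 0.9310 = 36.28
D / 36.28 = 2650 / 36.28 = 73.04
d = 73.04^(1/0.75) = 73.04^1.3333 = 305.3 m

d ≈ 305 m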